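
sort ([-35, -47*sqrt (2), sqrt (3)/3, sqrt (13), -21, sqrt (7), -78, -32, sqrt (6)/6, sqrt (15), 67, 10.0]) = [-78, -47*sqrt (2), -35, -32, -21, sqrt (6)/6, sqrt (3)/3, sqrt (7), sqrt (13), sqrt (15), 10.0, 67]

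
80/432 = 5/27 ≈ 0.185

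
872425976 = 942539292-70113316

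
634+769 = 1403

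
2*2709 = 5418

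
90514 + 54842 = 145356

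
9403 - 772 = 8631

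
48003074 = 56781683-8778609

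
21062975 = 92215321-71152346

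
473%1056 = 473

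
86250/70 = 8625/7 ≈ 1232.14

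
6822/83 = 82 + 16/83 ≈ 82.19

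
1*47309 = 47309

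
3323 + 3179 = 6502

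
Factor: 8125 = 5^4*13^1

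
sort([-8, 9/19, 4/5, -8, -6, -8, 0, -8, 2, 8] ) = [-8, -8, -8, -8, -6, 0, 9/19, 4/5, 2, 8] 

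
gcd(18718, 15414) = 14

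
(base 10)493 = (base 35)e3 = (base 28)hh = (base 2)111101101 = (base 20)14d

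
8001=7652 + 349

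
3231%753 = 219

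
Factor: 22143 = 3^1*11^2*61^1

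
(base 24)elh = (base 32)8c9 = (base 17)1cc0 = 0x2189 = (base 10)8585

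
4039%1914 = 211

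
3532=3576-44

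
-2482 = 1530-4012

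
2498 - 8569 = -6071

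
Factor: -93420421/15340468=-1*2^(-2)*11^(-1)*13^(-2)*541^1*2063^(-1)*172681^1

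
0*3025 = 0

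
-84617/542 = -156 - 65/542 ≈ -156.12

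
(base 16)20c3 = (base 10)8387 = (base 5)232022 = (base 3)102111122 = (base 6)102455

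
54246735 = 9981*5435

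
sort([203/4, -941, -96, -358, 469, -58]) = [-941, -358, -96, -58, 203/4, 469]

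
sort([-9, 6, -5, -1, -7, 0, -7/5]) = [-9, -7, -5, -7/5, -1, 0, 6]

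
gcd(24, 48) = 24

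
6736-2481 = 4255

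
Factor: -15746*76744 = -1*2^4*53^1*181^1*7873^1 = -1208411024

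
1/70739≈0.0000141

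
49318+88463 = 137781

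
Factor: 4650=2^1*3^1*5^2*31^1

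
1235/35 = 247/7 ≈ 35.29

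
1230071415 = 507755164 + 722316251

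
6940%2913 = 1114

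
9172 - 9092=80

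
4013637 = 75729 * 53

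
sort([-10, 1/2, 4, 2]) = [-10, 1/2, 2, 4]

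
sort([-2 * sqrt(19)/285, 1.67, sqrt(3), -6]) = [-6, -2 * sqrt(19)/285, 1.67, sqrt(3)]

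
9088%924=772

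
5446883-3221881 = 2225002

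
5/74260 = 1/14852 ≈ 0.0000673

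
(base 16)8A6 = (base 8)4246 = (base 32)256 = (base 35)1S9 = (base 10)2214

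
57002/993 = 57 + 401/993 ≈ 57.40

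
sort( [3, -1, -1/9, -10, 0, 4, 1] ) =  [-10, -1, -1/9, 0, 1, 3, 4] 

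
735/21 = 35 = 35.00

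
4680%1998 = 684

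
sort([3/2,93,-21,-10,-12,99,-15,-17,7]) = [-21,-17,-15,-12,-10,3/2,7,93,99]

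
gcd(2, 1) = 1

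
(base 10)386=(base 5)3021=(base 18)138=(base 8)602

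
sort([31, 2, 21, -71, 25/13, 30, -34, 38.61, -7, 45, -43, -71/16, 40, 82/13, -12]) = [-71, -43, -34, -12, -7, -71/16, 25/13, 2, 82/13, 21, 30, 31, 38.61, 40, 45]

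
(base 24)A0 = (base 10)240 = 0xF0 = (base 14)132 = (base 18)D6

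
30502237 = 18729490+11772747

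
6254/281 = 22 + 72/281 ≈ 22.26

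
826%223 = 157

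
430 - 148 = 282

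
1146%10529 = 1146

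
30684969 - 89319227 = -58634258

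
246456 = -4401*(-56)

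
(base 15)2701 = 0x2086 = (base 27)bba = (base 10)8326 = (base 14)306a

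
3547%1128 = 163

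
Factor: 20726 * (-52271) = -1 * 2^1 * 43^1 * 167^1 * 241^1 * 313^1 = -1083368746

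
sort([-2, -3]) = [-3, -2]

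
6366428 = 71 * 89668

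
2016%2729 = 2016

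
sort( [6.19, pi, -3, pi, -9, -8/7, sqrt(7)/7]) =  [-9, -3, -8/7, sqrt(7)/7, pi, pi, 6.19]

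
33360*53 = 1768080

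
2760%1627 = 1133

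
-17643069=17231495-34874564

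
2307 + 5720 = 8027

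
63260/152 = 416 + 7/38 ≈ 416.18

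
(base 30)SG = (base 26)16O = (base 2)1101011000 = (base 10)856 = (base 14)452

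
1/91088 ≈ 0.0000110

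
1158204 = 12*96517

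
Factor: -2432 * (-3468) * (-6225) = -1 * 2^9 * 3^2 * 5^2 * 17^2 * 19^1 * 83^1 = -52502745600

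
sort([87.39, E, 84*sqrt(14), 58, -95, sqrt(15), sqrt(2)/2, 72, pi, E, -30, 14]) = [-95, -30, sqrt(2)/2, E, E, pi, sqrt(15), 14, 58, 72, 87.39, 84*sqrt(14)]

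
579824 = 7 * 82832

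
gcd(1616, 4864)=16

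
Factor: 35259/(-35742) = -1*2^(-1)*37^(-1)*73^1 = -73/74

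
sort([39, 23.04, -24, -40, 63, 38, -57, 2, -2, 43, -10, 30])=[-57, -40, -24, -10, -2, 2, 23.04, 30, 38, 39, 43, 63]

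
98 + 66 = 164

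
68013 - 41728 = 26285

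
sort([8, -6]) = [-6, 8]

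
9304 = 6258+3046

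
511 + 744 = 1255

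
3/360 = 1/120≈0.00833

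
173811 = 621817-448006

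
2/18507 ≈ 0.000108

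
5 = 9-4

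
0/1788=0=0.00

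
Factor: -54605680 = -1*2^4*5^1*23^1*59^1*503^1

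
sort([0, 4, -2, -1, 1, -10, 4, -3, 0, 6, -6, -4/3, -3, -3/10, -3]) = [-10, -6, -3, -3, -3, -2, -4/3, -1, -3/10, 0, 0, 1, 4, 4, 6]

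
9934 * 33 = 327822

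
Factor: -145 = -1 * 5^1 * 29^1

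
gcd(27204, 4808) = 4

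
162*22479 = 3641598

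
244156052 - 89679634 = 154476418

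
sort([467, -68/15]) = [-68/15, 467]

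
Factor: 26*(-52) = -1*2^3*13^2 = -1352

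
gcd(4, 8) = 4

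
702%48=30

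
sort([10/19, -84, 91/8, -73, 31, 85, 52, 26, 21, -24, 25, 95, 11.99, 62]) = [-84, -73, -24, 10/19, 91/8, 11.99, 21, 25, 26, 31, 52, 62, 85, 95]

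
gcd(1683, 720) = 9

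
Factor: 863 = 863^1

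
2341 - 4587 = -2246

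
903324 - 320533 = 582791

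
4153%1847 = 459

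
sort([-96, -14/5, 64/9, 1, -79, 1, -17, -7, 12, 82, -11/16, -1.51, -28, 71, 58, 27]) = [-96, -79, -28, -17, -7, -14/5, -1.51, -11/16, 1, 1, 64/9, 12, 27, 58, 71, 82]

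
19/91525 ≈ 0.000208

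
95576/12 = 7964 + 2/3 ≈ 7964.67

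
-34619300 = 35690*(-970)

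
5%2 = 1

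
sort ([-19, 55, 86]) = [-19, 55, 86]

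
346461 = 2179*159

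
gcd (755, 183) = 1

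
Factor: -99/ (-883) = 3^2*11^1*883^ (-1)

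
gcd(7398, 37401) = 411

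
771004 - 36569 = 734435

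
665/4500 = 133/900≈0.148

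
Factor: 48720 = 2^4*3^1*5^1*7^1*29^1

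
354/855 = 118/285 ≈ 0.414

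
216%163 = 53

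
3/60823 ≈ 0.0000493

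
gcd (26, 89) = 1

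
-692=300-992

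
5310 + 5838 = 11148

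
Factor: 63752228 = 2^2*23^1*347^1*1997^1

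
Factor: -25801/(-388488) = 2^(-3)*3^(-1)*16187^(-1)*25801^1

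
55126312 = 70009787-14883475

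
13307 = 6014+7293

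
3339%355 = 144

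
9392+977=10369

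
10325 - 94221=-83896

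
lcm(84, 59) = 4956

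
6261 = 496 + 5765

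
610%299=12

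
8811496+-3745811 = 5065685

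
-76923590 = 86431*(-890) 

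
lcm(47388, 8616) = 94776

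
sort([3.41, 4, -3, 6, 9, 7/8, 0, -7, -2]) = [-7, -3, -2, 0, 7/8, 3.41, 4, 6, 9]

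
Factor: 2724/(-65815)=-1 * 2^2 * 3^1 * 5^(-1) * 227^1 * 13163^(-1)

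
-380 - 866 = -1246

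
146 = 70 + 76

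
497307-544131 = -46824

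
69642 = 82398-12756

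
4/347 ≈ 0.0115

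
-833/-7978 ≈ 0.104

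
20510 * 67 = 1374170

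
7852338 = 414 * 18967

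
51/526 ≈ 0.0970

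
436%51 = 28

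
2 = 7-5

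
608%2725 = 608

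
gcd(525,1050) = 525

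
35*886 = 31010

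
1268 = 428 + 840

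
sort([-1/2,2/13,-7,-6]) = [-7,-6,-1/2,2/13]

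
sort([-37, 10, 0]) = [-37, 0, 10]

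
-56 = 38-94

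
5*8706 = 43530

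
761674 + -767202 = -5528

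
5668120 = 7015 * 808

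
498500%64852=44536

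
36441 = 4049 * 9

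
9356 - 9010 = 346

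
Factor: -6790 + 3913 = -1*3^1*7^1*137^1 = -2877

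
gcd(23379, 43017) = 3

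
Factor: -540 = -1 * 2^2 * 3^3 * 5^1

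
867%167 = 32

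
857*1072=918704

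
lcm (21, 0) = 0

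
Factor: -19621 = -1 * 7^1 * 2803^1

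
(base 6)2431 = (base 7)1510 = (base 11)4a1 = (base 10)595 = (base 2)1001010011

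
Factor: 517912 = 2^3*41^1*1579^1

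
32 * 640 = 20480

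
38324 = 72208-33884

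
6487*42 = 272454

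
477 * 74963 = 35757351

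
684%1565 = 684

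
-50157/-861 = 16719/287 ≈ 58.25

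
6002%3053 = 2949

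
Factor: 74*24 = 2^4*3^1*37^1 = 1776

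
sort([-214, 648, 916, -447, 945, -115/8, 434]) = [-447, -214, -115/8, 434, 648, 916, 945]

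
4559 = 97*47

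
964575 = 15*64305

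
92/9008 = 23/2252 ≈ 0.0102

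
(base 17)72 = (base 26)4h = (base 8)171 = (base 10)121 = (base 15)81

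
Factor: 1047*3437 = 3^1*7^1*349^1*491^1 = 3598539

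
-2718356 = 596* (-4561)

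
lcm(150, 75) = 150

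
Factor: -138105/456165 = -1 * 3^1 * 11^1 * 109^(-1) = -33/109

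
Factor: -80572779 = -1 * 3^3 * 7^1 * 426311^1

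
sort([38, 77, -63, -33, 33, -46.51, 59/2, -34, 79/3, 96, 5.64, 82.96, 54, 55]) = [-63, -46.51, -34, -33, 5.64, 79/3, 59/2, 33, 38, 54, 55, 77, 82.96, 96]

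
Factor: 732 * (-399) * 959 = -1 * 2^2 * 3^2 * 7^2 * 19^1 * 61^1 * 137^1 = -280093212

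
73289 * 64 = 4690496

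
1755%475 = 330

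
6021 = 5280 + 741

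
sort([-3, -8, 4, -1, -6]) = [-8, -6, -3, -1, 4]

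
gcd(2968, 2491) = 53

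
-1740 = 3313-5053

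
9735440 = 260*37444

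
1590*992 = 1577280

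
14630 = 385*38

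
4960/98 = 2480/49 ≈ 50.61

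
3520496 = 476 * 7396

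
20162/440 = 45 + 181/220≈45.82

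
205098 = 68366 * 3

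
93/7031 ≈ 0.0132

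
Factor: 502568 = 2^3*11^1*5711^1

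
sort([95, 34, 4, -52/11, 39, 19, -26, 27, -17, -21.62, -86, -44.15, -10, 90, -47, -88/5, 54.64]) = [-86, -47, -44.15, -26, -21.62, -88/5, -17, -10, -52/11, 4, 19, 27, 34, 39, 54.64, 90, 95]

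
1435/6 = 239 + 1/6 ≈ 239.17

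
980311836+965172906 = 1945484742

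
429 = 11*39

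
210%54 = 48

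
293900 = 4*73475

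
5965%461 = 433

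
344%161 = 22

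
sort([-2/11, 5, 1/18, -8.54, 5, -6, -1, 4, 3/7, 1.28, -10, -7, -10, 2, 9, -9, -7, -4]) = [-10, -10, -9, -8.54, -7, -7, -6, -4, -1, -2/11, 1/18, 3/7, 1.28, 2, 4, 5, 5, 9]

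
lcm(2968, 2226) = 8904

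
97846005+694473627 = 792319632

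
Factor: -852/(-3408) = 2^(-2) = 1/4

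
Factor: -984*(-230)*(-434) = -1*2^5*3^1*5^1*7^1*23^1*31^1*41^1 = -98222880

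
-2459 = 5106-7565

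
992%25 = 17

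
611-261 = 350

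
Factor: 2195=5^1 * 439^1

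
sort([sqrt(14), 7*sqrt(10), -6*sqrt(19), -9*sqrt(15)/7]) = [-6*sqrt(19), -9*sqrt(15)/7, sqrt(14), 7*sqrt(10)]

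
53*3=159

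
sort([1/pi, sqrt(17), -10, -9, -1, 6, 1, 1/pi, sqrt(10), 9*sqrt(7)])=[-10, -9, -1, 1/pi, 1/pi, 1, sqrt(10), sqrt(17), 6, 9*sqrt(7)]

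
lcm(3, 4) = 12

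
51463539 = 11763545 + 39699994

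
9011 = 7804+1207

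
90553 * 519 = 46997007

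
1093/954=1+139/954 ≈ 1.15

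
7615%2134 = 1213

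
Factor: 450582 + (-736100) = -1*2^1*142759^1 = -285518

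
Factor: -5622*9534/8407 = -1*2^2*3^2*227^1*937^1*1201^ (-1) = -7657164/1201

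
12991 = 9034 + 3957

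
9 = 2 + 7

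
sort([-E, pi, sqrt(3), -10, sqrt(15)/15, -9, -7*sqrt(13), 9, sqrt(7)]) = [-7*sqrt(13), -10, -9, -E, sqrt(15)/15, sqrt(3), sqrt(7), pi, 9]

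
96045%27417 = 13794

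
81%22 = 15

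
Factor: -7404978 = -1*2^1*3^1*7^2*89^1*283^1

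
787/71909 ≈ 0.0109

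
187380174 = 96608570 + 90771604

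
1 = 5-4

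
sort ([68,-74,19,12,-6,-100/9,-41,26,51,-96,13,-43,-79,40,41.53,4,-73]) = [-96,-79,-74,-73,-43,-41,-100/9,-6,4,12,13,19,26,40,41.53,51,68]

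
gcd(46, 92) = 46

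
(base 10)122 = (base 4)1322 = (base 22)5c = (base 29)46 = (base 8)172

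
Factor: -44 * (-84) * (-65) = -1 * 2^4 * 3^1 * 5^1 * 7^1 * 11^1 * 13^1 = -240240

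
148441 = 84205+64236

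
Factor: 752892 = 2^2*3^1*7^1*8963^1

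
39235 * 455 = 17851925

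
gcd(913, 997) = 1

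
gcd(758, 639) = 1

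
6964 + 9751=16715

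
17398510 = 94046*185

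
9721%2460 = 2341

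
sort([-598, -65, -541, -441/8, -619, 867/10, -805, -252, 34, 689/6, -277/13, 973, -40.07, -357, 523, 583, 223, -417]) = [-805, -619, -598, -541, -417, -357, -252, -65, -441/8, -40.07, -277/13, 34, 867/10, 689/6, 223, 523, 583, 973]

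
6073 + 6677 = 12750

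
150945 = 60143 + 90802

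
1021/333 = 3 + 22/333 ≈ 3.07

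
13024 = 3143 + 9881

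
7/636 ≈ 0.0110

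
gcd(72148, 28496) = 4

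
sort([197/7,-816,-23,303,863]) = [-816,-23,197/7,303,863]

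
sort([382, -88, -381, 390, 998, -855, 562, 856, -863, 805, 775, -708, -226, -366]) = [-863, -855, -708, -381, -366, -226, -88, 382, 390, 562, 775, 805, 856, 998]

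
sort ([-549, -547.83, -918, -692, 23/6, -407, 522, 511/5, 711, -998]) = [-998, -918, -692, -549, -547.83, -407, 23/6, 511/5, 522, 711]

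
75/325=3/13 ≈ 0.231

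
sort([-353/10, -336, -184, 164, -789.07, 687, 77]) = [-789.07, -336, -184, -353/10, 77, 164, 687]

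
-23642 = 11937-35579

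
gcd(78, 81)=3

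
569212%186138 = 10798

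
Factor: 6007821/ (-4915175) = -1 * 3^1 * 5^ (-2) * 421^ (-1) * 467^ (-1) * 2002607^1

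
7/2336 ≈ 0.00300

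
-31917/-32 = 997 + 13/32 ≈ 997.41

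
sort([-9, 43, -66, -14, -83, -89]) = [-89, -83, -66, -14, -9, 43]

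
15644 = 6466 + 9178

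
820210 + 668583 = 1488793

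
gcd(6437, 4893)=1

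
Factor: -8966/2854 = -1*1427^(-1)*4483^1 = -4483/1427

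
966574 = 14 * 69041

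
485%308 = 177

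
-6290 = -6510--220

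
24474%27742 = 24474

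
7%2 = 1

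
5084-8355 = -3271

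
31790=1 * 31790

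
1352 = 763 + 589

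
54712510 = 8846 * 6185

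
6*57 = 342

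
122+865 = 987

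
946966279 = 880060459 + 66905820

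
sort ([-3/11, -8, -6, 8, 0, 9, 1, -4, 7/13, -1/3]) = [-8, -6, -4, -1/3, -3/11, 0, 7/13, 1, 8, 9]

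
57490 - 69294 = -11804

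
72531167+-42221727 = 30309440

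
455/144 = 3 + 23/144 ≈ 3.16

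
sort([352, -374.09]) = [-374.09, 352]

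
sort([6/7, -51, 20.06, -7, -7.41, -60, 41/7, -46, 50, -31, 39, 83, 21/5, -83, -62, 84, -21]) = [-83, -62, -60, -51, -46, -31, -21, -7.41, -7, 6/7, 21/5, 41/7, 20.06, 39, 50, 83, 84]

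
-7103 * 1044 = -7415532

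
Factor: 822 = 2^1 * 3^1 * 137^1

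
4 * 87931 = 351724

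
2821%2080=741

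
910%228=226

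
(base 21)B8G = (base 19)DI0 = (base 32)4TB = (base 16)13AB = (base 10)5035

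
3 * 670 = 2010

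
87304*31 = 2706424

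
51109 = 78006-26897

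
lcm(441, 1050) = 22050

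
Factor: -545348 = -1*2^2*136337^1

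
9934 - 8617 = 1317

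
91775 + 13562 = 105337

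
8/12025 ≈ 0.000665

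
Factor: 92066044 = 2^2*7^1*47^1*69959^1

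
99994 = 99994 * 1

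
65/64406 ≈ 0.00101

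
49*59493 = 2915157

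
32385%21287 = 11098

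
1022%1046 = 1022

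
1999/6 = 333 + 1/6 ≈ 333.17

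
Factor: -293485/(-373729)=5^1 * 79^1 * 503^(-1)=395/503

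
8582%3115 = 2352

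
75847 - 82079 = -6232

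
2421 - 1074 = 1347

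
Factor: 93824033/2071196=2^(-2)*19^1*23^(-1)*47^(-1)*479^(-1)*1171^1*4217^1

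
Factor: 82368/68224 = 2^(-1) * 3^2 * 11^1 * 41^(-1) = 99/82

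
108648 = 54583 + 54065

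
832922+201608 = 1034530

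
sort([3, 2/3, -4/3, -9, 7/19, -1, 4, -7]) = [-9, -7, -4/3, -1, 7/19, 2/3, 3, 4]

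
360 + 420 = 780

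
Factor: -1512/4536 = -1 * 3^(-1) = -1/3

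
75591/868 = 87 + 75/868 ≈ 87.09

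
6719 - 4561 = 2158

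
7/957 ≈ 0.00731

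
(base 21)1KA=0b1101100111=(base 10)871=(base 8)1547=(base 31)S3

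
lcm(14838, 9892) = 29676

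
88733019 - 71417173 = 17315846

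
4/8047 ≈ 0.000497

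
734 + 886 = 1620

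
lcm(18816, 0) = 0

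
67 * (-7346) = -492182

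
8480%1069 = 997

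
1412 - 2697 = -1285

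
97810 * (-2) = -195620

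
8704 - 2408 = 6296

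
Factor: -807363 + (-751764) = -1 * 3^1 * 29^1 * 17921^1 = -1559127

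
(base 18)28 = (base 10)44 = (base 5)134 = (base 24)1k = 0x2c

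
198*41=8118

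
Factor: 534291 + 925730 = 1460021^1 = 1460021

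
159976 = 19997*8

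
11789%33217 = 11789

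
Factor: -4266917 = -1*919^1*4643^1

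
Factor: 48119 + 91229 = 2^2 * 11^1 * 3167^1 = 139348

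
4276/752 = 5 + 129/188≈5.69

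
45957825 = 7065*6505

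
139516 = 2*69758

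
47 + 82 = 129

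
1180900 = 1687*700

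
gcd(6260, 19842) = 2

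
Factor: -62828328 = -1*2^3*3^1*17^1*153991^1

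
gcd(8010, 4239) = 9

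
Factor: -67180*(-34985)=2^2*5^2*3359^1*6997^1=2350292300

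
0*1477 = 0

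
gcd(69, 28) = 1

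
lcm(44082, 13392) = 1057968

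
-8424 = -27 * 312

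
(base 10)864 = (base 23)1ed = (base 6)4000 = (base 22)1h6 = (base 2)1101100000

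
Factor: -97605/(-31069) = 3^4*5^1*241^1*31069^(-1)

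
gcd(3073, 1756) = 439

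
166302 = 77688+88614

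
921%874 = 47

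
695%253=189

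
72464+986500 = 1058964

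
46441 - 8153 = 38288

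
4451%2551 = 1900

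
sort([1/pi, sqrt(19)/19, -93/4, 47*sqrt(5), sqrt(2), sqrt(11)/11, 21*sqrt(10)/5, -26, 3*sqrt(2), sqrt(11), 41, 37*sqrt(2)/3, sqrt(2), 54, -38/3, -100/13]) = [-26, -93/4, -38/3, -100/13, sqrt(19)/19, sqrt(11)/11, 1/pi, sqrt(2), sqrt(2), sqrt(11), 3*sqrt(2), 21*sqrt(10)/5, 37*sqrt(2)/3, 41, 54, 47*sqrt(5)]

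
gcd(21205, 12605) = 5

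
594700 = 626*950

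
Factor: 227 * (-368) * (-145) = 2^4 * 5^1 * 23^1 * 29^1 * 227^1 = 12112720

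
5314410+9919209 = 15233619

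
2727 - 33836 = -31109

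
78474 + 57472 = 135946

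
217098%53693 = 2326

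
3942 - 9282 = -5340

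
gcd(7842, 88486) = 2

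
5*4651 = 23255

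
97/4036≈0.0240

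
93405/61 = 1531 + 14/61 ≈ 1531.23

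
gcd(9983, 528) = 1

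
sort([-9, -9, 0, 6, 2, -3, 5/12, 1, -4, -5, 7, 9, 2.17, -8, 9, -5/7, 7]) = [-9, -9, -8, -5, -4, -3, -5/7, 0, 5/12, 1, 2, 2.17, 6, 7, 7, 9, 9]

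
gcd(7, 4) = 1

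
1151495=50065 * 23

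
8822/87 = 101 + 35/87 ≈ 101.40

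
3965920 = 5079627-1113707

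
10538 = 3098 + 7440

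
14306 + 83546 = 97852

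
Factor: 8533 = 7^1 * 23^1 * 53^1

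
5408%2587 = 234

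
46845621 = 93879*499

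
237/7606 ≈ 0.0312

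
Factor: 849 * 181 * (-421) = -1 * 3^1 * 181^1 * 283^1 * 421^1 = -64694649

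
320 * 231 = 73920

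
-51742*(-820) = 42428440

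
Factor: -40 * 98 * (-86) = 2^5 * 5^1 * 7^2 * 43^1 = 337120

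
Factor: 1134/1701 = 2^1 * 3^(-1) = 2/3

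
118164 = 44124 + 74040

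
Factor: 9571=17^1 * 563^1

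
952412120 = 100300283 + 852111837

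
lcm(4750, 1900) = 9500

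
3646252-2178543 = 1467709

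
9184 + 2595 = 11779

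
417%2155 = 417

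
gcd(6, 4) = 2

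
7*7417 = 51919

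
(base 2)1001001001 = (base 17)207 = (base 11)492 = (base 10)585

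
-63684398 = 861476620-925161018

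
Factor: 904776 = 2^3*3^1*37699^1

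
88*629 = 55352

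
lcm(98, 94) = 4606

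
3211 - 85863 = -82652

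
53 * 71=3763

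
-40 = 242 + -282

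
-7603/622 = -12 - 139/622 ≈ -12.22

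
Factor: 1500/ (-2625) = -1 * 2^2 * 7^ (-1) = -4/7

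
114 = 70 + 44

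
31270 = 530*59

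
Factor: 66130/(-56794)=-1 * 5^1 * 17^1 * 73^(-1)=-85/73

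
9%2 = 1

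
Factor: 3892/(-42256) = -1 * 2^(-2) * 7^1 * 19^(-1) = -7/76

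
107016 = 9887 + 97129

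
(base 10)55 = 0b110111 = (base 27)21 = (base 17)34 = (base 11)50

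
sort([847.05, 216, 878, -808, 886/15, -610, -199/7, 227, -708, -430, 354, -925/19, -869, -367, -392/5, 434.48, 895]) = [-869, -808, -708, -610, -430, -367, -392/5, -925/19, -199/7, 886/15, 216, 227, 354, 434.48, 847.05, 878, 895]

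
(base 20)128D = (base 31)9AE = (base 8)21415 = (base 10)8973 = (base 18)19C9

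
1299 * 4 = 5196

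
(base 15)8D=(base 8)205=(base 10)133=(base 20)6D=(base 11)111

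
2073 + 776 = 2849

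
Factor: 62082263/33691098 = 2^(-1)*3^(-1)*7^(-1)*29^(-1)*37^1*139^(-1)*199^(-1)*1677899^1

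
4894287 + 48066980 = 52961267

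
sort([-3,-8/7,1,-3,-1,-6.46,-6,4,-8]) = [-8,-6.46,-6,-3,-3,-8/7,-1,1,4]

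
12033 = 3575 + 8458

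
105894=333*318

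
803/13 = 61 + 10/13 ≈ 61.77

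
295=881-586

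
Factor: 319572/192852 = 3^1*269^1*487^(-1) = 807/487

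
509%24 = 5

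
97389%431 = 414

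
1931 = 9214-7283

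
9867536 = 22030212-12162676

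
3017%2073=944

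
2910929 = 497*5857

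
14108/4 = 3527 = 3527.00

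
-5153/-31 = 166 + 7/31 ≈ 166.23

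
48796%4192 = 2684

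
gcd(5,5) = 5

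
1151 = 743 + 408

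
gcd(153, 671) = 1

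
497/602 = 71/86 ≈ 0.826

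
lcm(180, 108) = 540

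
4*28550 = 114200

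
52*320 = 16640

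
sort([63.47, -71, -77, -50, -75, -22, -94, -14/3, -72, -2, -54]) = [-94, -77, -75, -72, -71, -54, -50, -22, -14/3, -2, 63.47]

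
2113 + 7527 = 9640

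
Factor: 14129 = 71^1*199^1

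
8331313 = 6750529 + 1580784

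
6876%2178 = 342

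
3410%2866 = 544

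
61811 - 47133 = 14678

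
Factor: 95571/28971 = 3^(-1)*7^1*29^(-1)*41^1 = 287/87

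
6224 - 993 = 5231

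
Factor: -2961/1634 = -1*2^(-1)*3^2*7^1*19^(-1)*43^(-1)*47^1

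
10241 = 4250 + 5991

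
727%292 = 143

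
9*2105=18945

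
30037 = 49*613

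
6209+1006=7215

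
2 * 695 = 1390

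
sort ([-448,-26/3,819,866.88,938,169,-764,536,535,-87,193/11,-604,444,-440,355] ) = [-764,-604,-448,-440,-87,-26/3,193/11,169,355,444,535,536,819,866.88,938] 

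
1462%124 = 98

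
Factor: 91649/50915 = 5^(-1)*17^(-1)*37^1*599^(-1)*2477^1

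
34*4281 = 145554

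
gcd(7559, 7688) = 1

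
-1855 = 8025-9880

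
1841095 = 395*4661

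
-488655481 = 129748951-618404432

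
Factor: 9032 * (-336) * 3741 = -1 * 2^7 * 3^2 * 7^1 * 29^1 * 43^1 * 1129^1 = -11353007232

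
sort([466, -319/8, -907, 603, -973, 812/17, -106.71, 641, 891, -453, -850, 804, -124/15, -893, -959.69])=[-973, -959.69, -907, -893, -850, -453, -106.71, -319/8, -124/15, 812/17, 466, 603, 641, 804, 891]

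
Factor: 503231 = 503231^1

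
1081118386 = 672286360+408832026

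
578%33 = 17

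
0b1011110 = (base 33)2s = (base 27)3d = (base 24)3m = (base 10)94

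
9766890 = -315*(-31006)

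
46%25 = 21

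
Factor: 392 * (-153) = -1 * 2^3 * 3^2 * 7^2 * 17^1 = -59976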